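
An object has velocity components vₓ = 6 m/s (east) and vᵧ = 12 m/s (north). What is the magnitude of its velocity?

|v| = √(vₓ² + vᵧ²) = √(6² + 12²) = √(180) = 13.42 m/s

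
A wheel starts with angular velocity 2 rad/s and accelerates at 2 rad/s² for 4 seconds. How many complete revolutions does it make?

θ = ω₀t + ½αt² = 2×4 + ½×2×4² = 24.0 rad
Total revolutions = θ/(2π) = 24.0/(2π) = 3.82
Complete revolutions = ⌊3.82⌋ = 3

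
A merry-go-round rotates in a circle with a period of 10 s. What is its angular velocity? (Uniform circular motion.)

ω = 2π/T = 2π/10 = 0.6283 rad/s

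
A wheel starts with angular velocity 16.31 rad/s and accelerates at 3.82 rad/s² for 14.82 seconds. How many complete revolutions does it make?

θ = ω₀t + ½αt² = 16.31×14.82 + ½×3.82×14.82² = 661.212084 rad
Total revolutions = θ/(2π) = 661.212084/(2π) = 105.24
Complete revolutions = ⌊105.24⌋ = 105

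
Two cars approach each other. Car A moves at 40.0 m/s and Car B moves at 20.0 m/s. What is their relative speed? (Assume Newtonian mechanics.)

v_rel = v_A + v_B = 40.0 + 20.0 = 60.0 m/s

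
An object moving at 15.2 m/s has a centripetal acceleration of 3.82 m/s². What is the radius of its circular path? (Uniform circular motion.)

r = v²/a_c = 15.2²/3.82 = 60.48 m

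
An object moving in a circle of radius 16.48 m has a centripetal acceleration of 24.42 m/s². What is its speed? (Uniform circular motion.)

v = √(a_c × r) = √(24.42 × 16.48) = 20.06 m/s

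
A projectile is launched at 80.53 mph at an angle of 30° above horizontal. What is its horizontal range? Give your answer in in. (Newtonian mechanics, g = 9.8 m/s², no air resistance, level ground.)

v₀ = 80.53 mph × 0.44704 = 36.0001 m/s
R = v₀² × sin(2θ) / g = 36.0001² × sin(2 × 30°) / 9.8 = 1296.01 × 0.866025 / 9.8 = 114.528 m
R = 114.528 m / 0.0254 = 4509 in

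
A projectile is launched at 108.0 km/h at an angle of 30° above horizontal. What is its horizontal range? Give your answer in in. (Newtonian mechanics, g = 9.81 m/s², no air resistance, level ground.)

v₀ = 108.0 km/h × 0.2777777777777778 = 30.0 m/s
R = v₀² × sin(2θ) / g = 30.0² × sin(2 × 30°) / 9.81 = 900.0 × 0.866025 / 9.81 = 79.4518 m
R = 79.4518 m / 0.0254 = 3128 in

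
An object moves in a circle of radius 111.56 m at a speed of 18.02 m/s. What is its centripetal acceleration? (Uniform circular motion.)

a_c = v²/r = 18.02²/111.56 = 324.7204/111.56 = 2.91 m/s²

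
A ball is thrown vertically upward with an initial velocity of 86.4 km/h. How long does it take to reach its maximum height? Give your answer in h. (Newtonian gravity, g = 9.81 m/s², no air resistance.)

v₀ = 86.4 km/h × 0.2777777777777778 = 24.0 m/s
t_up = v₀ / g = 24.0 / 9.81 = 2.44648 s
t_up = 2.44648 s / 3600.0 = 0.0006796 h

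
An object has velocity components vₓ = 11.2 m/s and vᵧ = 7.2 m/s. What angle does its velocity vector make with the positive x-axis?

θ = arctan(vᵧ/vₓ) = arctan(7.2/11.2) = 32.74°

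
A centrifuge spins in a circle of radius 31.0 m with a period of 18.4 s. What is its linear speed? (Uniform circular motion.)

v = 2πr/T = 2π×31.0/18.4 = 10.59 m/s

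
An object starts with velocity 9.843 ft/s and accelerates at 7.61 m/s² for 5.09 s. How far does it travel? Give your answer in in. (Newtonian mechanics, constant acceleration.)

v₀ = 9.843 ft/s × 0.3048 = 3.00015 m/s
d = v₀ × t + ½ × a × t² = 3.00015 × 5.09 + 0.5 × 7.61 × 5.09² = 113.851 m
d = 113.851 m / 0.0254 = 4482 in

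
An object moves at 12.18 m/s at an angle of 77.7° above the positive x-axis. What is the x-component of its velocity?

vₓ = v cos(θ) = 12.18 × cos(77.7°) = 2.59 m/s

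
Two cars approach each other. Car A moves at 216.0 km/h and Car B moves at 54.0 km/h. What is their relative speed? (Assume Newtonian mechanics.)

v_rel = v_A + v_B = 216.0 + 54.0 = 270.0 km/h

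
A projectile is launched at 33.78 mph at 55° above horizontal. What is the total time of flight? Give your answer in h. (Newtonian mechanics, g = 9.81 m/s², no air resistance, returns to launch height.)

v₀ = 33.78 mph × 0.44704 = 15.101 m/s
T = 2 × v₀ × sin(θ) / g = 2 × 15.101 × sin(55°) / 9.81 = 2 × 15.101 × 0.819152 / 9.81 = 2.52192 s
T = 2.52192 s / 3600.0 = 0.0007005 h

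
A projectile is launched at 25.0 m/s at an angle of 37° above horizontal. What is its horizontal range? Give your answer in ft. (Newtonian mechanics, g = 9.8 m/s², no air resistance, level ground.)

R = v₀² × sin(2θ) / g = 25.0² × sin(2 × 37°) / 9.8 = 625.0 × 0.961262 / 9.8 = 61.305 m
R = 61.305 m / 0.3048 = 201.1 ft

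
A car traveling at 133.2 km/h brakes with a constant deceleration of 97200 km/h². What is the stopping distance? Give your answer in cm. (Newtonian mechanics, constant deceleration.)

v₀ = 133.2 km/h × 0.2777777777777778 = 37.0 m/s
a = 97200 km/h² × 7.716049382716049e-05 = 7.5 m/s²
d = v₀² / (2a) = 37.0² / (2 × 7.5) = 1369.0 / 15.0 = 91.2667 m
d = 91.2667 m / 0.01 = 9127 cm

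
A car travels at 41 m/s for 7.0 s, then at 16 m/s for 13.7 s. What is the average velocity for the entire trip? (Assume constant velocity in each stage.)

d₁ = v₁t₁ = 41 × 7.0 = 287.0 m
d₂ = v₂t₂ = 16 × 13.7 = 219.2 m
d_total = 506.2 m, t_total = 20.7 s
v_avg = d_total/t_total = 506.2/20.7 = 24.45 m/s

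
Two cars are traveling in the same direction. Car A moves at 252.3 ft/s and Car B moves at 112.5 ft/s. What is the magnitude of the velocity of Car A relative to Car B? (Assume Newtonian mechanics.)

v_rel = |v_A - v_B| = |252.3 - 112.5| = 139.8 ft/s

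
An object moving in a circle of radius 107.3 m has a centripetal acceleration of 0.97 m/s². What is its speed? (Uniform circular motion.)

v = √(a_c × r) = √(0.97 × 107.3) = 10.2 m/s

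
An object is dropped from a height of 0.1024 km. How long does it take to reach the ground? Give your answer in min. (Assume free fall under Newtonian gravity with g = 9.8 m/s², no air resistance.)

h = 0.1024 km × 1000.0 = 102.4 m
t = √(2h/g) = √(2 × 102.4 / 9.8) = 4.57143 s
t = 4.57143 s / 60.0 = 0.07619 min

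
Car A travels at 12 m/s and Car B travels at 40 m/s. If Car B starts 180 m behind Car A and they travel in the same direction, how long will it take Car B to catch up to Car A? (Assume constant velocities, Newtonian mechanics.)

Relative speed: v_rel = 40 - 12 = 28 m/s
Time to catch: t = d₀/v_rel = 180/28 = 6.43 s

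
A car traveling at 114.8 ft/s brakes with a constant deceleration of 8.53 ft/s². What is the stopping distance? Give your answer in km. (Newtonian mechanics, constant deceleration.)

v₀ = 114.8 ft/s × 0.3048 = 34.991 m/s
a = 8.53 ft/s² × 0.3048 = 2.59994 m/s²
d = v₀² / (2a) = 34.991² / (2 × 2.59994) = 1224.37 / 5.19988 = 235.461 m
d = 235.461 m / 1000.0 = 0.2355 km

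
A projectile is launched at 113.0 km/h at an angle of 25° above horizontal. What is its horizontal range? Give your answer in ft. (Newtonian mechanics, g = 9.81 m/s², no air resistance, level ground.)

v₀ = 113.0 km/h × 0.2777777777777778 = 31.3889 m/s
R = v₀² × sin(2θ) / g = 31.3889² × sin(2 × 25°) / 9.81 = 985.263 × 0.766044 / 9.81 = 76.9373 m
R = 76.9373 m / 0.3048 = 252.4 ft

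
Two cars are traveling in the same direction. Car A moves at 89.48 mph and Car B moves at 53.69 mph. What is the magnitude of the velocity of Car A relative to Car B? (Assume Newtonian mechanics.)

v_rel = |v_A - v_B| = |89.48 - 53.69| = 35.79 mph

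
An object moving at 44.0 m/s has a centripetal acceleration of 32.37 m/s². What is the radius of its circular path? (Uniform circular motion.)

r = v²/a_c = 44.0²/32.37 = 59.81 m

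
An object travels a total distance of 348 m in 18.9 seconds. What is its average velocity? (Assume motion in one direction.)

v_avg = Δd / Δt = 348 / 18.9 = 18.41 m/s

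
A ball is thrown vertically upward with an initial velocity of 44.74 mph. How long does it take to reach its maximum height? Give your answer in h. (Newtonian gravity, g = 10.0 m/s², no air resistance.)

v₀ = 44.74 mph × 0.44704 = 20.0006 m/s
t_up = v₀ / g = 20.0006 / 10.0 = 2.00006 s
t_up = 2.00006 s / 3600.0 = 0.0005556 h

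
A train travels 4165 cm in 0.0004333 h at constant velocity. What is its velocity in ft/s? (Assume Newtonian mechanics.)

d = 4165 cm × 0.01 = 41.65 m
t = 0.0004333 h × 3600.0 = 1.55988 s
v = d / t = 41.65 / 1.55988 = 26.7008 m/s
v = 26.7008 m/s / 0.3048 = 87.6 ft/s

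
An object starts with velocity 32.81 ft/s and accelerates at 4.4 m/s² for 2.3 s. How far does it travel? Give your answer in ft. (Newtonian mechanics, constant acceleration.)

v₀ = 32.81 ft/s × 0.3048 = 10.0005 m/s
d = v₀ × t + ½ × a × t² = 10.0005 × 2.3 + 0.5 × 4.4 × 2.3² = 34.6392 m
d = 34.6392 m / 0.3048 = 113.6 ft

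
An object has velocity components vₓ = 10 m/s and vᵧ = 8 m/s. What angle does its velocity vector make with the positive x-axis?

θ = arctan(vᵧ/vₓ) = arctan(8/10) = 38.66°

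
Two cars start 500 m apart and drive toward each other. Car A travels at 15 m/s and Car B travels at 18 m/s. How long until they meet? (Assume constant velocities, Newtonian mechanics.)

Combined speed: v_combined = 15 + 18 = 33 m/s
Time to meet: t = d/v_combined = 500/33 = 15.15 s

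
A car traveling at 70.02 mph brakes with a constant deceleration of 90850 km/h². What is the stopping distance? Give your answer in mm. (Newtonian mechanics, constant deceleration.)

v₀ = 70.02 mph × 0.44704 = 31.3017 m/s
a = 90850 km/h² × 7.716049382716049e-05 = 7.01003 m/s²
d = v₀² / (2a) = 31.3017² / (2 × 7.01003) = 979.796 / 14.0201 = 69.8851 m
d = 69.8851 m / 0.001 = 69890 mm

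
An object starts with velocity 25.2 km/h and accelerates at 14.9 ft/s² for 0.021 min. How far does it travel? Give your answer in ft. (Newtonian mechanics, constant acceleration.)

v₀ = 25.2 km/h × 0.2777777777777778 = 7.0 m/s
a = 14.9 ft/s² × 0.3048 = 4.54152 m/s²
t = 0.021 min × 60.0 = 1.26 s
d = v₀ × t + ½ × a × t² = 7.0 × 1.26 + 0.5 × 4.54152 × 1.26² = 12.4251 m
d = 12.4251 m / 0.3048 = 40.76 ft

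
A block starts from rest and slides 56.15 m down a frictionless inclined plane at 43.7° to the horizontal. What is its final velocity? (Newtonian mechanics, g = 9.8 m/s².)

a = g sin(θ) = 9.8 × sin(43.7°) = 6.7706 m/s²
v = √(2ad) = √(2 × 6.7706 × 56.15) = 27.57 m/s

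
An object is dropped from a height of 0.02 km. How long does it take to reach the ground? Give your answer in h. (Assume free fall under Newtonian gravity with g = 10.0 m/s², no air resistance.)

h = 0.02 km × 1000.0 = 20.0 m
t = √(2h/g) = √(2 × 20.0 / 10.0) = 2.0 s
t = 2.0 s / 3600.0 = 0.0005556 h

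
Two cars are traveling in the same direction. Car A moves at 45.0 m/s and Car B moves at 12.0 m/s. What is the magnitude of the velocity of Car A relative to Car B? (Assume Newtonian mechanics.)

v_rel = |v_A - v_B| = |45.0 - 12.0| = 33.0 m/s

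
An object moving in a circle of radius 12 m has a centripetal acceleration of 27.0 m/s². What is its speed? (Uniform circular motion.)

v = √(a_c × r) = √(27.0 × 12) = 18.0 m/s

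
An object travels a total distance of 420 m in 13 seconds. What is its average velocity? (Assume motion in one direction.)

v_avg = Δd / Δt = 420 / 13 = 32.31 m/s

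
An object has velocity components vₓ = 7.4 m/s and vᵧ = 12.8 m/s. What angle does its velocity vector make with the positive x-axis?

θ = arctan(vᵧ/vₓ) = arctan(12.8/7.4) = 59.97°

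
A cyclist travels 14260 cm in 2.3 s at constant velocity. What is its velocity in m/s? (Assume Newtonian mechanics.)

d = 14260 cm × 0.01 = 142.6 m
v = d / t = 142.6 / 2.3 = 62.0 m/s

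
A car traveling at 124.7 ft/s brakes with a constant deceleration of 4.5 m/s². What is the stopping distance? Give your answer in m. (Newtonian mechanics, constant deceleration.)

v₀ = 124.7 ft/s × 0.3048 = 38.0086 m/s
d = v₀² / (2a) = 38.0086² / (2 × 4.5) = 1444.65 / 9.0 = 160.5 m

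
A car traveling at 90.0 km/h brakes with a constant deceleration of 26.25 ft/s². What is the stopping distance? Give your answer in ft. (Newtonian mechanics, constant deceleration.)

v₀ = 90.0 km/h × 0.2777777777777778 = 25.0 m/s
a = 26.25 ft/s² × 0.3048 = 8.001 m/s²
d = v₀² / (2a) = 25.0² / (2 × 8.001) = 625.0 / 16.002 = 39.0576 m
d = 39.0576 m / 0.3048 = 128.1 ft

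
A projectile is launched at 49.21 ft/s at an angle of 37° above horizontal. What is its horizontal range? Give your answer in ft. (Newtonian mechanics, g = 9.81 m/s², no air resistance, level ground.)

v₀ = 49.21 ft/s × 0.3048 = 14.9992 m/s
R = v₀² × sin(2θ) / g = 14.9992² × sin(2 × 37°) / 9.81 = 224.976 × 0.961262 / 9.81 = 22.0449 m
R = 22.0449 m / 0.3048 = 72.33 ft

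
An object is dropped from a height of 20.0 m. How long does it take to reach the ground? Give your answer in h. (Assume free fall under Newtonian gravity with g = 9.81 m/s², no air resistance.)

t = √(2h/g) = √(2 × 20.0 / 9.81) = 2.01928 s
t = 2.01928 s / 3600.0 = 0.0005609 h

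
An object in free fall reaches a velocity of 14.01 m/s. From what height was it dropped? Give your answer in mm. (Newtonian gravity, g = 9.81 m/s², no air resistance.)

h = v² / (2g) = 14.01² / (2 × 9.81) = 10.0041 m
h = 10.0041 m / 0.001 = 10000 mm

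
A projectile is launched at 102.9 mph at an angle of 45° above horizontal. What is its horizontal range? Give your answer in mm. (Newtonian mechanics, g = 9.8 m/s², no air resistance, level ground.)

v₀ = 102.9 mph × 0.44704 = 46.0004 m/s
R = v₀² × sin(2θ) / g = 46.0004² × sin(2 × 45°) / 9.8 = 2116.04 × 1.0 / 9.8 = 215.922 m
R = 215.922 m / 0.001 = 215900 mm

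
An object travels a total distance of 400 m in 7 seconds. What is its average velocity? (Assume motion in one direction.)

v_avg = Δd / Δt = 400 / 7 = 57.14 m/s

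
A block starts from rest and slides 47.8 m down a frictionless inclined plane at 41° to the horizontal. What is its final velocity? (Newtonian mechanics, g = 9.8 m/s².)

a = g sin(θ) = 9.8 × sin(41°) = 6.4294 m/s²
v = √(2ad) = √(2 × 6.4294 × 47.8) = 24.79 m/s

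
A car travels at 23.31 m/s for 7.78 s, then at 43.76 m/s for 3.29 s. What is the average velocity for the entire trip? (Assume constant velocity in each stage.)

d₁ = v₁t₁ = 23.31 × 7.78 = 181.3518 m
d₂ = v₂t₂ = 43.76 × 3.29 = 143.9704 m
d_total = 325.3222 m, t_total = 11.07 s
v_avg = d_total/t_total = 325.3222/11.07 = 29.39 m/s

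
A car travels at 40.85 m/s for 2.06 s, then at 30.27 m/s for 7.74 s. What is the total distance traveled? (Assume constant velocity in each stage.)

d₁ = v₁t₁ = 40.85 × 2.06 = 84.151 m
d₂ = v₂t₂ = 30.27 × 7.74 = 234.2898 m
d_total = 84.151 + 234.2898 = 318.44 m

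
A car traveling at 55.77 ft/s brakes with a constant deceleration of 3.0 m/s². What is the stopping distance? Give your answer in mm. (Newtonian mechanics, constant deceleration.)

v₀ = 55.77 ft/s × 0.3048 = 16.9987 m/s
d = v₀² / (2a) = 16.9987² / (2 × 3.0) = 288.956 / 6.0 = 48.1593 m
d = 48.1593 m / 0.001 = 48160 mm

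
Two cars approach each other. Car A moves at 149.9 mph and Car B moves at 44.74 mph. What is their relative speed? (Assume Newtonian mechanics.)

v_rel = v_A + v_B = 149.9 + 44.74 = 194.64 mph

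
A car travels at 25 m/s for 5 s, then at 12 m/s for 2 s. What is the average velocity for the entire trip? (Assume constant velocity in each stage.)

d₁ = v₁t₁ = 25 × 5 = 125 m
d₂ = v₂t₂ = 12 × 2 = 24 m
d_total = 149 m, t_total = 7 s
v_avg = d_total/t_total = 149/7 = 21.29 m/s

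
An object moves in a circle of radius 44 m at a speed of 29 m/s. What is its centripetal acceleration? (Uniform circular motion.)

a_c = v²/r = 29²/44 = 841/44 = 19.11 m/s²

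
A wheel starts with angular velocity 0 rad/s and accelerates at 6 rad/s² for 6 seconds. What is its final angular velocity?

ω = ω₀ + αt = 0 + 6 × 6 = 36 rad/s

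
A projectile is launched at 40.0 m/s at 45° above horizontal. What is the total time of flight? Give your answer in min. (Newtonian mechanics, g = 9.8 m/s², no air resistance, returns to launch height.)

T = 2 × v₀ × sin(θ) / g = 2 × 40.0 × sin(45°) / 9.8 = 2 × 40.0 × 0.707107 / 9.8 = 5.7723 s
T = 5.7723 s / 60.0 = 0.09621 min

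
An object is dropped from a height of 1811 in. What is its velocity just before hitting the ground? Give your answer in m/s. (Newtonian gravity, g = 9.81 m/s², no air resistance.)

h = 1811 in × 0.0254 = 45.9994 m
v = √(2gh) = √(2 × 9.81 × 45.9994) = 30.04 m/s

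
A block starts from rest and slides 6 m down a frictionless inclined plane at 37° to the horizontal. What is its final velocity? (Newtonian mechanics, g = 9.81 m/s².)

a = g sin(θ) = 9.81 × sin(37°) = 5.9038 m/s²
v = √(2ad) = √(2 × 5.9038 × 6) = 8.42 m/s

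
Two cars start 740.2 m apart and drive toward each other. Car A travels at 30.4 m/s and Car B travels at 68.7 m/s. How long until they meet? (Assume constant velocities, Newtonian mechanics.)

Combined speed: v_combined = 30.4 + 68.7 = 99.1 m/s
Time to meet: t = d/v_combined = 740.2/99.1 = 7.47 s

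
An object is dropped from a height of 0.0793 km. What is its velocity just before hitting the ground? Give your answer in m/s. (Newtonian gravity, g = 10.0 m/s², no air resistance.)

h = 0.0793 km × 1000.0 = 79.3 m
v = √(2gh) = √(2 × 10.0 × 79.3) = 39.82 m/s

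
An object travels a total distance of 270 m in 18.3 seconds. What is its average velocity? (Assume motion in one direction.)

v_avg = Δd / Δt = 270 / 18.3 = 14.75 m/s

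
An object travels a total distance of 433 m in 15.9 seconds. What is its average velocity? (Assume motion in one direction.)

v_avg = Δd / Δt = 433 / 15.9 = 27.23 m/s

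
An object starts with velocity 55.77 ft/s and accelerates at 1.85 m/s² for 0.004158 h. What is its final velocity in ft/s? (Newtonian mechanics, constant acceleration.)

v₀ = 55.77 ft/s × 0.3048 = 16.9987 m/s
t = 0.004158 h × 3600.0 = 14.9688 s
v = v₀ + a × t = 16.9987 + 1.85 × 14.9688 = 44.691 m/s
v = 44.691 m/s / 0.3048 = 146.6 ft/s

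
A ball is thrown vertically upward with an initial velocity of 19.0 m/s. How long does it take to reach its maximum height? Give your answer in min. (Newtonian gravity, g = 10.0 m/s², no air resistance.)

t_up = v₀ / g = 19.0 / 10.0 = 1.9 s
t_up = 1.9 s / 60.0 = 0.03167 min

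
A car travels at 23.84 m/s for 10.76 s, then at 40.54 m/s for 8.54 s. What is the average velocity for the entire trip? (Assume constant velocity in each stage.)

d₁ = v₁t₁ = 23.84 × 10.76 = 256.5184 m
d₂ = v₂t₂ = 40.54 × 8.54 = 346.2116 m
d_total = 602.73 m, t_total = 19.3 s
v_avg = d_total/t_total = 602.73/19.3 = 31.23 m/s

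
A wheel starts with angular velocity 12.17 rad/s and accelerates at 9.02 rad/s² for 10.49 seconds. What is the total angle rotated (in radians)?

θ = ω₀t + ½αt² = 12.17×10.49 + ½×9.02×10.49² = 623.94 rad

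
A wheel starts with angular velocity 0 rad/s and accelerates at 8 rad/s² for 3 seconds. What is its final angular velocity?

ω = ω₀ + αt = 0 + 8 × 3 = 24 rad/s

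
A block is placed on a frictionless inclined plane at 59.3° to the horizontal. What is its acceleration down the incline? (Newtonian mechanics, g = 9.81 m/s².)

a = g sin(θ) = 9.81 × sin(59.3°) = 9.81 × 0.8599 = 8.44 m/s²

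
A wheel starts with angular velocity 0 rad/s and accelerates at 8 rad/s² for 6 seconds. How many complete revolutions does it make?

θ = ω₀t + ½αt² = 0×6 + ½×8×6² = 144.0 rad
Total revolutions = θ/(2π) = 144.0/(2π) = 22.92
Complete revolutions = ⌊22.92⌋ = 22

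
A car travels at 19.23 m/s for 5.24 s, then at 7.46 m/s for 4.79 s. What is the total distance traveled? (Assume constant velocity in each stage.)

d₁ = v₁t₁ = 19.23 × 5.24 = 100.7652 m
d₂ = v₂t₂ = 7.46 × 4.79 = 35.7334 m
d_total = 100.7652 + 35.7334 = 136.5 m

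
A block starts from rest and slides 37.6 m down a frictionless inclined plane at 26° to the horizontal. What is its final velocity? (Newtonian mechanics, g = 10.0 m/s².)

a = g sin(θ) = 10.0 × sin(26°) = 4.3837 m/s²
v = √(2ad) = √(2 × 4.3837 × 37.6) = 18.16 m/s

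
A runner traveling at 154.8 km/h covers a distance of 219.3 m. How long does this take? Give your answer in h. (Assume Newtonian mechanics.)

v = 154.8 km/h × 0.2777777777777778 = 43.0 m/s
t = d / v = 219.3 / 43.0 = 5.1 s
t = 5.1 s / 3600.0 = 0.001417 h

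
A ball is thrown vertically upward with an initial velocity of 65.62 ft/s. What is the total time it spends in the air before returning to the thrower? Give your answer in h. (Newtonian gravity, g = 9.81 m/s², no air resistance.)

v₀ = 65.62 ft/s × 0.3048 = 20.001 m/s
t_total = 2 × v₀ / g = 2 × 20.001 / 9.81 = 4.07768 s
t_total = 4.07768 s / 3600.0 = 0.001133 h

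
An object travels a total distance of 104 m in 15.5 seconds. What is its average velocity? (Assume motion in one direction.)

v_avg = Δd / Δt = 104 / 15.5 = 6.71 m/s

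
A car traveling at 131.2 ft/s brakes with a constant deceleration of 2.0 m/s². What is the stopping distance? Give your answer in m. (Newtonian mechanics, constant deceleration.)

v₀ = 131.2 ft/s × 0.3048 = 39.9898 m/s
d = v₀² / (2a) = 39.9898² / (2 × 2.0) = 1599.18 / 4.0 = 399.8 m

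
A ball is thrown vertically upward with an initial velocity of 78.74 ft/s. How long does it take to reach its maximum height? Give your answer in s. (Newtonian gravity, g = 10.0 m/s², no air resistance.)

v₀ = 78.74 ft/s × 0.3048 = 24.0 m/s
t_up = v₀ / g = 24.0 / 10.0 = 2.4 s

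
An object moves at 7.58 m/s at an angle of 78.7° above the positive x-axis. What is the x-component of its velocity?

vₓ = v cos(θ) = 7.58 × cos(78.7°) = 1.49 m/s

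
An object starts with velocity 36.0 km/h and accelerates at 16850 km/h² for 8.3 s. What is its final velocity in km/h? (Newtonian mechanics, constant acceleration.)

v₀ = 36.0 km/h × 0.2777777777777778 = 10.0 m/s
a = 16850 km/h² × 7.716049382716049e-05 = 1.30015 m/s²
v = v₀ + a × t = 10.0 + 1.30015 × 8.3 = 20.7912 m/s
v = 20.7912 m/s / 0.2777777777777778 = 74.85 km/h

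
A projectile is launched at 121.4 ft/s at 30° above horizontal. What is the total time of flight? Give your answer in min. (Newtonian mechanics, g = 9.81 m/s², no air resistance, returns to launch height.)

v₀ = 121.4 ft/s × 0.3048 = 37.0027 m/s
T = 2 × v₀ × sin(θ) / g = 2 × 37.0027 × sin(30°) / 9.81 = 2 × 37.0027 × 0.5 / 9.81 = 3.77194 s
T = 3.77194 s / 60.0 = 0.06287 min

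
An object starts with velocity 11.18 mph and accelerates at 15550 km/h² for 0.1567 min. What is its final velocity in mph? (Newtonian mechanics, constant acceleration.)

v₀ = 11.18 mph × 0.44704 = 4.99791 m/s
a = 15550 km/h² × 7.716049382716049e-05 = 1.19985 m/s²
t = 0.1567 min × 60.0 = 9.402 s
v = v₀ + a × t = 4.99791 + 1.19985 × 9.402 = 16.2789 m/s
v = 16.2789 m/s / 0.44704 = 36.41 mph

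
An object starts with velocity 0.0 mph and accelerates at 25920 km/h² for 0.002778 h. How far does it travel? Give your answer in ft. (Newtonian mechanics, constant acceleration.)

v₀ = 0.0 mph × 0.44704 = 0.0 m/s
a = 25920 km/h² × 7.716049382716049e-05 = 2.0 m/s²
t = 0.002778 h × 3600.0 = 10.0008 s
d = v₀ × t + ½ × a × t² = 0.0 × 10.0008 + 0.5 × 2.0 × 10.0008² = 100.016 m
d = 100.016 m / 0.3048 = 328.1 ft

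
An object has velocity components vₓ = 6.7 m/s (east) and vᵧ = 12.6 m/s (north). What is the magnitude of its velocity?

|v| = √(vₓ² + vᵧ²) = √(6.7² + 12.6²) = √(203.65) = 14.27 m/s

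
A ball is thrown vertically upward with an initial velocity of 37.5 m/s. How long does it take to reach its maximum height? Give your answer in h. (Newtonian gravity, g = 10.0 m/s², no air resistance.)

t_up = v₀ / g = 37.5 / 10.0 = 3.75 s
t_up = 3.75 s / 3600.0 = 0.001042 h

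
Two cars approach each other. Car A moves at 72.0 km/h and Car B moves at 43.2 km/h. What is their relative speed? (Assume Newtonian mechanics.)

v_rel = v_A + v_B = 72.0 + 43.2 = 115.2 km/h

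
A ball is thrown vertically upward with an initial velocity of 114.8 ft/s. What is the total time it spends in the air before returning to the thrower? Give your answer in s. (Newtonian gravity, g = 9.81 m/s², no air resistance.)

v₀ = 114.8 ft/s × 0.3048 = 34.991 m/s
t_total = 2 × v₀ / g = 2 × 34.991 / 9.81 = 7.134 s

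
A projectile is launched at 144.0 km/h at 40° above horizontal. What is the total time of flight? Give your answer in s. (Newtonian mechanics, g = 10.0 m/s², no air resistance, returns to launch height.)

v₀ = 144.0 km/h × 0.2777777777777778 = 40.0 m/s
T = 2 × v₀ × sin(θ) / g = 2 × 40.0 × sin(40°) / 10.0 = 2 × 40.0 × 0.642788 / 10.0 = 5.142 s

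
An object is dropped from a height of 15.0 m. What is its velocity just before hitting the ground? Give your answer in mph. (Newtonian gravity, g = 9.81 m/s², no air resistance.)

v = √(2gh) = √(2 × 9.81 × 15.0) = 17.1552 m/s
v = 17.1552 m/s / 0.44704 = 38.38 mph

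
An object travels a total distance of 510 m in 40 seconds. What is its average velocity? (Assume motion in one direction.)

v_avg = Δd / Δt = 510 / 40 = 12.75 m/s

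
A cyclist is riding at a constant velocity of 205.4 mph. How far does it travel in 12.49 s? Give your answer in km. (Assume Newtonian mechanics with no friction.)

v = 205.4 mph × 0.44704 = 91.822 m/s
d = v × t = 91.822 × 12.49 = 1146.86 m
d = 1146.86 m / 1000.0 = 1.147 km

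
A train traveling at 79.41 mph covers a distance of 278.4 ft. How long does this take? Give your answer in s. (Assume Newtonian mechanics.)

d = 278.4 ft × 0.3048 = 84.8563 m
v = 79.41 mph × 0.44704 = 35.4994 m/s
t = d / v = 84.8563 / 35.4994 = 2.39 s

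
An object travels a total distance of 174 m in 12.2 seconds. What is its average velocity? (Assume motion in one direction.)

v_avg = Δd / Δt = 174 / 12.2 = 14.26 m/s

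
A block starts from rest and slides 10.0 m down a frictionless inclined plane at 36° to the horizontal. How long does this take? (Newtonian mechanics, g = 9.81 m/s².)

a = g sin(θ) = 9.81 × sin(36°) = 5.7662 m/s²
t = √(2d/a) = √(2 × 10.0 / 5.7662) = 1.86 s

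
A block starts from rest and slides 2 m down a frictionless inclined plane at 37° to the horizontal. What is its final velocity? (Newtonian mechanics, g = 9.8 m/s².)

a = g sin(θ) = 9.8 × sin(37°) = 5.8978 m/s²
v = √(2ad) = √(2 × 5.8978 × 2) = 4.86 m/s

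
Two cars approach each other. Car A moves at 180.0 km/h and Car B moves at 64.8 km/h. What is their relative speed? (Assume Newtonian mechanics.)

v_rel = v_A + v_B = 180.0 + 64.8 = 244.8 km/h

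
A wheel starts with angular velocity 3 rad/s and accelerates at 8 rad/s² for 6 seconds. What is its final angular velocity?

ω = ω₀ + αt = 3 + 8 × 6 = 51 rad/s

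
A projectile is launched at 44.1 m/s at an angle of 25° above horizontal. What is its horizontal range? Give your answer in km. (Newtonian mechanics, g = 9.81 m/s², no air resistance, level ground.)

R = v₀² × sin(2θ) / g = 44.1² × sin(2 × 25°) / 9.81 = 1944.81 × 0.766044 / 9.81 = 151.866 m
R = 151.866 m / 1000.0 = 0.1519 km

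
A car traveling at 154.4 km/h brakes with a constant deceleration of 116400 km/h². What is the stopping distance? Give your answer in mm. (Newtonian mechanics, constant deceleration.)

v₀ = 154.4 km/h × 0.2777777777777778 = 42.8889 m/s
a = 116400 km/h² × 7.716049382716049e-05 = 8.98148 m/s²
d = v₀² / (2a) = 42.8889² / (2 × 8.98148) = 1839.46 / 17.963 = 102.403 m
d = 102.403 m / 0.001 = 102400 mm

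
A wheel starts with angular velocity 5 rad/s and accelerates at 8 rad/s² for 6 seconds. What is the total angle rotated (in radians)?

θ = ω₀t + ½αt² = 5×6 + ½×8×6² = 174.0 rad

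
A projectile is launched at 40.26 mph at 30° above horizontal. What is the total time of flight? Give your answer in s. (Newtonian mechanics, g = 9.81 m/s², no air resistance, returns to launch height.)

v₀ = 40.26 mph × 0.44704 = 17.9978 m/s
T = 2 × v₀ × sin(θ) / g = 2 × 17.9978 × sin(30°) / 9.81 = 2 × 17.9978 × 0.5 / 9.81 = 1.835 s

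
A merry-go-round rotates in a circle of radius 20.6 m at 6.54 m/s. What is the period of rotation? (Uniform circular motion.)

T = 2πr/v = 2π×20.6/6.54 = 19.79 s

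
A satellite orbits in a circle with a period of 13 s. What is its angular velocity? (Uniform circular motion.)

ω = 2π/T = 2π/13 = 0.4833 rad/s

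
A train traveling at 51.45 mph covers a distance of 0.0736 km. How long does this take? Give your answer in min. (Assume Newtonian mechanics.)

d = 0.0736 km × 1000.0 = 73.6 m
v = 51.45 mph × 0.44704 = 23.0002 m/s
t = d / v = 73.6 / 23.0002 = 3.19997 s
t = 3.19997 s / 60.0 = 0.05333 min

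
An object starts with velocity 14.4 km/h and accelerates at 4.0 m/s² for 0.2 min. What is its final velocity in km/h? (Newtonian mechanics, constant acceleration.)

v₀ = 14.4 km/h × 0.2777777777777778 = 4.0 m/s
t = 0.2 min × 60.0 = 12.0 s
v = v₀ + a × t = 4.0 + 4.0 × 12.0 = 52.0 m/s
v = 52.0 m/s / 0.2777777777777778 = 187.2 km/h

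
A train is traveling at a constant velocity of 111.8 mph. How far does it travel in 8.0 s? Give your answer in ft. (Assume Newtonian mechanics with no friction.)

v = 111.8 mph × 0.44704 = 49.9791 m/s
d = v × t = 49.9791 × 8.0 = 399.833 m
d = 399.833 m / 0.3048 = 1312 ft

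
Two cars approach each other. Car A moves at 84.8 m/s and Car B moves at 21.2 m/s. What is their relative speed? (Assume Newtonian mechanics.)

v_rel = v_A + v_B = 84.8 + 21.2 = 106.0 m/s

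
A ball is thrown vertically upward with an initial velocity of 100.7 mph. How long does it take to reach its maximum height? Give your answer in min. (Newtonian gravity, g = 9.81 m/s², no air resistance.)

v₀ = 100.7 mph × 0.44704 = 45.0169 m/s
t_up = v₀ / g = 45.0169 / 9.81 = 4.58888 s
t_up = 4.58888 s / 60.0 = 0.07648 min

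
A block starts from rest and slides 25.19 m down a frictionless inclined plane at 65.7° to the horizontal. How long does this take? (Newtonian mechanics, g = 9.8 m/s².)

a = g sin(θ) = 9.8 × sin(65.7°) = 8.9318 m/s²
t = √(2d/a) = √(2 × 25.19 / 8.9318) = 2.37 s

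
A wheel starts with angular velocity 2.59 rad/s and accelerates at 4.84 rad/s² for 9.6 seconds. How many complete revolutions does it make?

θ = ω₀t + ½αt² = 2.59×9.6 + ½×4.84×9.6² = 247.8912 rad
Total revolutions = θ/(2π) = 247.8912/(2π) = 39.45
Complete revolutions = ⌊39.45⌋ = 39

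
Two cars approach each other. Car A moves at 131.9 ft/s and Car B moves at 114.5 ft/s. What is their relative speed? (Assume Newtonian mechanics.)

v_rel = v_A + v_B = 131.9 + 114.5 = 246.4 ft/s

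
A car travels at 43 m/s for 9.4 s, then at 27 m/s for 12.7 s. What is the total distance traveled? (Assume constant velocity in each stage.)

d₁ = v₁t₁ = 43 × 9.4 = 404.2 m
d₂ = v₂t₂ = 27 × 12.7 = 342.9 m
d_total = 404.2 + 342.9 = 747.1 m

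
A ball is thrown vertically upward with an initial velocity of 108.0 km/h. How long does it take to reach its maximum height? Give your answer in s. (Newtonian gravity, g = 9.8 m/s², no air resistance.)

v₀ = 108.0 km/h × 0.2777777777777778 = 30.0 m/s
t_up = v₀ / g = 30.0 / 9.8 = 3.061 s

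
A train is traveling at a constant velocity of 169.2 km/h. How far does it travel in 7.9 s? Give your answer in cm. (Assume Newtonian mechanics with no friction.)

v = 169.2 km/h × 0.2777777777777778 = 47.0 m/s
d = v × t = 47.0 × 7.9 = 371.3 m
d = 371.3 m / 0.01 = 37130 cm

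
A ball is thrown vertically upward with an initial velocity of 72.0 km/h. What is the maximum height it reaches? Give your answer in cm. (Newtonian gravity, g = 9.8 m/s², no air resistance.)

v₀ = 72.0 km/h × 0.2777777777777778 = 20.0 m/s
h_max = v₀² / (2g) = 20.0² / (2 × 9.8) = 400.0 / 19.6 = 20.4082 m
h_max = 20.4082 m / 0.01 = 2041 cm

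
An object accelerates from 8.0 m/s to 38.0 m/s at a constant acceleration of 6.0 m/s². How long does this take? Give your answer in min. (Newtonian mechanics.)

t = (v - v₀) / a = (38.0 - 8.0) / 6.0 = 5.0 s
t = 5.0 s / 60.0 = 0.08333 min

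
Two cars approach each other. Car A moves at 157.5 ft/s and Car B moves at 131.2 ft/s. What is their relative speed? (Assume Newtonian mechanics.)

v_rel = v_A + v_B = 157.5 + 131.2 = 288.7 ft/s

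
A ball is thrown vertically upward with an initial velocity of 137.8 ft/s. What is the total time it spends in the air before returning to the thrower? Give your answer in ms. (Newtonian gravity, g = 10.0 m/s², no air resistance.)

v₀ = 137.8 ft/s × 0.3048 = 42.0014 m/s
t_total = 2 × v₀ / g = 2 × 42.0014 / 10.0 = 8.40028 s
t_total = 8.40028 s / 0.001 = 8400 ms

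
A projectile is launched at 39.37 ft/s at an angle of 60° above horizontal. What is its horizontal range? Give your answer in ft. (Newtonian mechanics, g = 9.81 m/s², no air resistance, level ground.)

v₀ = 39.37 ft/s × 0.3048 = 12.0 m/s
R = v₀² × sin(2θ) / g = 12.0² × sin(2 × 60°) / 9.81 = 144.0 × 0.866025 / 9.81 = 12.7123 m
R = 12.7123 m / 0.3048 = 41.71 ft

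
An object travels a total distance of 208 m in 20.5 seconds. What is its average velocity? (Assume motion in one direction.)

v_avg = Δd / Δt = 208 / 20.5 = 10.15 m/s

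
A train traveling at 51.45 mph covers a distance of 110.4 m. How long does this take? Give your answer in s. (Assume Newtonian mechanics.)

v = 51.45 mph × 0.44704 = 23.0002 m/s
t = d / v = 110.4 / 23.0002 = 4.8 s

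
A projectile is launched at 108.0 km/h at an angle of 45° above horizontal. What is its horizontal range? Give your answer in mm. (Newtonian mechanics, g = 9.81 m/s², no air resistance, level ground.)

v₀ = 108.0 km/h × 0.2777777777777778 = 30.0 m/s
R = v₀² × sin(2θ) / g = 30.0² × sin(2 × 45°) / 9.81 = 900.0 × 1.0 / 9.81 = 91.7431 m
R = 91.7431 m / 0.001 = 91740 mm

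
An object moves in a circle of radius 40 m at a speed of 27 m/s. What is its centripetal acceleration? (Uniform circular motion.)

a_c = v²/r = 27²/40 = 729/40 = 18.23 m/s²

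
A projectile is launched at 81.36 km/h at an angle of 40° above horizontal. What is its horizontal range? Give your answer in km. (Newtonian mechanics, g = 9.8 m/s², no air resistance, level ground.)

v₀ = 81.36 km/h × 0.2777777777777778 = 22.6 m/s
R = v₀² × sin(2θ) / g = 22.6² × sin(2 × 40°) / 9.8 = 510.76 × 0.984808 / 9.8 = 51.3266 m
R = 51.3266 m / 1000.0 = 0.05133 km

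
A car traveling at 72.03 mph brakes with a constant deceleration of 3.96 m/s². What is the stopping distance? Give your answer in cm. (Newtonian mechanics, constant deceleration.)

v₀ = 72.03 mph × 0.44704 = 32.2003 m/s
d = v₀² / (2a) = 32.2003² / (2 × 3.96) = 1036.86 / 7.92 = 130.917 m
d = 130.917 m / 0.01 = 13090 cm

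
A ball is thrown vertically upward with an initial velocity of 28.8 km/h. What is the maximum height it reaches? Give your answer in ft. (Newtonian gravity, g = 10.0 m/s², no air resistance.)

v₀ = 28.8 km/h × 0.2777777777777778 = 8.0 m/s
h_max = v₀² / (2g) = 8.0² / (2 × 10.0) = 64.0 / 20.0 = 3.2 m
h_max = 3.2 m / 0.3048 = 10.5 ft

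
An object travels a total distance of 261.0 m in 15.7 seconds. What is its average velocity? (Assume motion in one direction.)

v_avg = Δd / Δt = 261.0 / 15.7 = 16.62 m/s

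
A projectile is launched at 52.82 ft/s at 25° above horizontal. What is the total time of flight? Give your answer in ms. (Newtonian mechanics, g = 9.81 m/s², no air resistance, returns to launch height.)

v₀ = 52.82 ft/s × 0.3048 = 16.0995 m/s
T = 2 × v₀ × sin(θ) / g = 2 × 16.0995 × sin(25°) / 9.81 = 2 × 16.0995 × 0.422618 / 9.81 = 1.38714 s
T = 1.38714 s / 0.001 = 1387 ms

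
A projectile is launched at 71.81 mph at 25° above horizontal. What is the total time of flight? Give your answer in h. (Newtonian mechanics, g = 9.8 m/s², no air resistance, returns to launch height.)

v₀ = 71.81 mph × 0.44704 = 32.1019 m/s
T = 2 × v₀ × sin(θ) / g = 2 × 32.1019 × sin(25°) / 9.8 = 2 × 32.1019 × 0.422618 / 9.8 = 2.76874 s
T = 2.76874 s / 3600.0 = 0.0007691 h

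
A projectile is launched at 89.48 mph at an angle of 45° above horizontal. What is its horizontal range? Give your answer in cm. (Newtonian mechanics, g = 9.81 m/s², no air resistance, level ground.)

v₀ = 89.48 mph × 0.44704 = 40.0011 m/s
R = v₀² × sin(2θ) / g = 40.0011² × sin(2 × 45°) / 9.81 = 1600.09 × 1.0 / 9.81 = 163.108 m
R = 163.108 m / 0.01 = 16310 cm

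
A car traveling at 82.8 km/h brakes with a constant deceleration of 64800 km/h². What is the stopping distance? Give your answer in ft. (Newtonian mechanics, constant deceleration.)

v₀ = 82.8 km/h × 0.2777777777777778 = 23.0 m/s
a = 64800 km/h² × 7.716049382716049e-05 = 5.0 m/s²
d = v₀² / (2a) = 23.0² / (2 × 5.0) = 529.0 / 10.0 = 52.9 m
d = 52.9 m / 0.3048 = 173.6 ft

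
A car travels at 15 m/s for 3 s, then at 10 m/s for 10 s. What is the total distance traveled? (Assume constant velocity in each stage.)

d₁ = v₁t₁ = 15 × 3 = 45 m
d₂ = v₂t₂ = 10 × 10 = 100 m
d_total = 45 + 100 = 145 m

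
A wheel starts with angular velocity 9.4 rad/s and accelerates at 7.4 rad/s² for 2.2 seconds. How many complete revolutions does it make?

θ = ω₀t + ½αt² = 9.4×2.2 + ½×7.4×2.2² = 38.588 rad
Total revolutions = θ/(2π) = 38.588/(2π) = 6.14
Complete revolutions = ⌊6.14⌋ = 6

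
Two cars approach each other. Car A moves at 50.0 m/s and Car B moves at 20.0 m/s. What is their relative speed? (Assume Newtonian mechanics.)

v_rel = v_A + v_B = 50.0 + 20.0 = 70.0 m/s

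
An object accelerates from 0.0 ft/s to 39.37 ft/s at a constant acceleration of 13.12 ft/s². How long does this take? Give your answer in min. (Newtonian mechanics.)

v₀ = 0.0 ft/s × 0.3048 = 0.0 m/s
v = 39.37 ft/s × 0.3048 = 12.0 m/s
a = 13.12 ft/s² × 0.3048 = 3.99898 m/s²
t = (v - v₀) / a = (12.0 - 0.0) / 3.99898 = 3.00077 s
t = 3.00077 s / 60.0 = 0.05001 min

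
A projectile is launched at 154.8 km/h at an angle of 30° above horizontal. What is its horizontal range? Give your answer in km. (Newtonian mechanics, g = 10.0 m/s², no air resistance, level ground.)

v₀ = 154.8 km/h × 0.2777777777777778 = 43.0 m/s
R = v₀² × sin(2θ) / g = 43.0² × sin(2 × 30°) / 10.0 = 1849.0 × 0.866025 / 10.0 = 160.128 m
R = 160.128 m / 1000.0 = 0.1601 km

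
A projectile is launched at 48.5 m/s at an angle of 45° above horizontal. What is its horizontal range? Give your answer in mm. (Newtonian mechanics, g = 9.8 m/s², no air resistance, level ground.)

R = v₀² × sin(2θ) / g = 48.5² × sin(2 × 45°) / 9.8 = 2352.25 × 1.0 / 9.8 = 240.026 m
R = 240.026 m / 0.001 = 240000 mm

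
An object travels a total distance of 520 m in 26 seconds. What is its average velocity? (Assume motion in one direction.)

v_avg = Δd / Δt = 520 / 26 = 20.0 m/s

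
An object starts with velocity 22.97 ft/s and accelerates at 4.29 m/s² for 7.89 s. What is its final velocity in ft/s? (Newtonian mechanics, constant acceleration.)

v₀ = 22.97 ft/s × 0.3048 = 7.00126 m/s
v = v₀ + a × t = 7.00126 + 4.29 × 7.89 = 40.8494 m/s
v = 40.8494 m/s / 0.3048 = 134.0 ft/s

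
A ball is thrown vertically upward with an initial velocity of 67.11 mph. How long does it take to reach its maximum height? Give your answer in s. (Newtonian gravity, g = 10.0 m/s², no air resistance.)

v₀ = 67.11 mph × 0.44704 = 30.0009 m/s
t_up = v₀ / g = 30.0009 / 10.0 = 3.0 s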